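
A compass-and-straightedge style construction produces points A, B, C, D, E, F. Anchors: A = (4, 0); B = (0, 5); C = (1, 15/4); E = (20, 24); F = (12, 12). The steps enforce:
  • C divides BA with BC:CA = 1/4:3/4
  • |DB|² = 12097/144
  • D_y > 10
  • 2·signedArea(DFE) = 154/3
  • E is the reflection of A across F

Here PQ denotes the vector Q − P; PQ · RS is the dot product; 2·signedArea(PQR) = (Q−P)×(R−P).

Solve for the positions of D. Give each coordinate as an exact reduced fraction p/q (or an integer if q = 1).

1. D_x = 7  [line -12·x + 8·y + -10/3 = 0 ∩ |DB|² = 12097/144]
2. D_y = 131/12  [line -12·x + 8·y + -10/3 = 0 ∩ |DB|² = 12097/144]
   → D = (7, 131/12)

D = (7, 131/12)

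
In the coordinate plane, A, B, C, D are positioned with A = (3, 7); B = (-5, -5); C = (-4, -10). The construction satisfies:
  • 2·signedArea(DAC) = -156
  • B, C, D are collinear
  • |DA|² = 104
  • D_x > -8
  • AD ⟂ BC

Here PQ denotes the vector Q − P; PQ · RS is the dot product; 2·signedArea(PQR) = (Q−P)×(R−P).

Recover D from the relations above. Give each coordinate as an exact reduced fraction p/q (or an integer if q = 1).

1. D_x = -7  [B, C, D are collinear ∩ AD ⟂ BC]
2. D_y = 5  [B, C, D are collinear ∩ AD ⟂ BC]
   → D = (-7, 5)

D = (-7, 5)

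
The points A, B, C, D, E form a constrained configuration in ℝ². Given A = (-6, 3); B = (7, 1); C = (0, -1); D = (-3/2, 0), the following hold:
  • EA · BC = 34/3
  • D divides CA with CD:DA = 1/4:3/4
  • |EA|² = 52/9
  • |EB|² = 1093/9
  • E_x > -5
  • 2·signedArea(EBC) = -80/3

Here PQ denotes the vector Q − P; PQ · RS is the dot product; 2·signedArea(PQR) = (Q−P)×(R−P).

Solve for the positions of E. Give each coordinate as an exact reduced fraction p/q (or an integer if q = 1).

E = (-4, 5/3)

1. E_x = -4  [EA · BC = 34/3 ∩ 2·signedArea(EBC) = -80/3]
2. E_y = 5/3  [EA · BC = 34/3 ∩ 2·signedArea(EBC) = -80/3]
   → E = (-4, 5/3)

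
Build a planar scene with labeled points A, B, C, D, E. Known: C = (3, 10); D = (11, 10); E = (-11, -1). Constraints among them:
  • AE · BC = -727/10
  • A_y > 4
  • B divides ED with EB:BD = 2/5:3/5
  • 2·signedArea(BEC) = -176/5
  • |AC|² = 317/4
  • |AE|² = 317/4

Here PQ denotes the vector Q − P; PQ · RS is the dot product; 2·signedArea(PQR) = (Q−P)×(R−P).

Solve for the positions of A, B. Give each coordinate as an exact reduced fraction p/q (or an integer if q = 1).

1. B_x = -11/5  [B divides ED with EB:BD = 2/5:3/5]
2. B_y = 17/5  [B divides ED with EB:BD = 2/5:3/5]
   → B = (-11/5, 17/5)
3. A_x = -4  [line -26/5·x + -33/5·y + 89/10 = 0 ∩ |AC|² = 317/4]
4. A_y = 9/2  [line -26/5·x + -33/5·y + 89/10 = 0 ∩ |AC|² = 317/4]
   → A = (-4, 9/2)

A = (-4, 9/2)
B = (-11/5, 17/5)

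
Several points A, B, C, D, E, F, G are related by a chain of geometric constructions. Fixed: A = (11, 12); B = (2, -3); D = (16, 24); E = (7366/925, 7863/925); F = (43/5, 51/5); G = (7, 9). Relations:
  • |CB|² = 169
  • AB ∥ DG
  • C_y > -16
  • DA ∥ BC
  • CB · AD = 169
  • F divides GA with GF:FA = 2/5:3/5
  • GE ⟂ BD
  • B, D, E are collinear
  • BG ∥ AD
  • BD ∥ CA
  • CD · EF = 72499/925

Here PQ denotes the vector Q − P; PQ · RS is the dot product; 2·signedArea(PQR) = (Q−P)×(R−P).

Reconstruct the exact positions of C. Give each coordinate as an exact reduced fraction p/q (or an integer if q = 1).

1. C_x = -3  [BD ∥ CA ∩ DA ∥ BC]
2. C_y = -15  [BD ∥ CA ∩ DA ∥ BC]
   → C = (-3, -15)

C = (-3, -15)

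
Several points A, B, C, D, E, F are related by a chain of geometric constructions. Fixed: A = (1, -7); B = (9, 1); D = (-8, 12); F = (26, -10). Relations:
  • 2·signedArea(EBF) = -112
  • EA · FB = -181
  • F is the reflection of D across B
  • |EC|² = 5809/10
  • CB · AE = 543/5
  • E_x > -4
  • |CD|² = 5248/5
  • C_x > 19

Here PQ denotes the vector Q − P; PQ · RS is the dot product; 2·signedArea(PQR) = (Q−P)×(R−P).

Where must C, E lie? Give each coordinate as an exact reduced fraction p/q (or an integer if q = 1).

1. E_x = -7/2  [2·signedArea(EBF) = -112 ∩ EA · FB = -181]
2. E_y = 5/2  [2·signedArea(EBF) = -112 ∩ EA · FB = -181]
   → E = (-7/2, 5/2)
3. C_x = 96/5  [line 9/2·x + -19/2·y + -698/5 = 0 ∩ |CD|² = 5248/5]
4. C_y = -28/5  [line 9/2·x + -19/2·y + -698/5 = 0 ∩ |CD|² = 5248/5]
   → C = (96/5, -28/5)

C = (96/5, -28/5)
E = (-7/2, 5/2)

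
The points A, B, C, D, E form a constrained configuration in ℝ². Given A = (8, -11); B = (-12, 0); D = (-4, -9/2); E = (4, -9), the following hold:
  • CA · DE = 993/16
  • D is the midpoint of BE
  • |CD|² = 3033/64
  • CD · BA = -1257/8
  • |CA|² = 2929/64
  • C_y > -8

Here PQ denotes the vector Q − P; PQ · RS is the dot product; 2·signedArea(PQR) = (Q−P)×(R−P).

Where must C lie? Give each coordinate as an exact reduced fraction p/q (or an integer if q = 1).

1. C_x = 2  [CD · BA = -1257/8 ∩ CA · DE = 993/16]
2. C_y = -63/8  [CD · BA = -1257/8 ∩ CA · DE = 993/16]
   → C = (2, -63/8)

C = (2, -63/8)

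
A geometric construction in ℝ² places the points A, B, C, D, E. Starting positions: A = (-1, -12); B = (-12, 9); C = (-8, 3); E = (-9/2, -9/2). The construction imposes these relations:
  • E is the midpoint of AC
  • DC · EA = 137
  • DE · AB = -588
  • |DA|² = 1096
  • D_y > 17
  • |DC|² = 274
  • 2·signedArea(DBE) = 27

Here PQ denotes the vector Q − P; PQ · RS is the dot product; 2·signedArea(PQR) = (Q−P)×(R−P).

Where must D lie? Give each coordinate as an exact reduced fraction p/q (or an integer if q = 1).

D = (-15, 18)

1. D_x = -15  [2·signedArea(DBE) = 27 ∩ DC · EA = 137]
2. D_y = 18  [2·signedArea(DBE) = 27 ∩ DC · EA = 137]
   → D = (-15, 18)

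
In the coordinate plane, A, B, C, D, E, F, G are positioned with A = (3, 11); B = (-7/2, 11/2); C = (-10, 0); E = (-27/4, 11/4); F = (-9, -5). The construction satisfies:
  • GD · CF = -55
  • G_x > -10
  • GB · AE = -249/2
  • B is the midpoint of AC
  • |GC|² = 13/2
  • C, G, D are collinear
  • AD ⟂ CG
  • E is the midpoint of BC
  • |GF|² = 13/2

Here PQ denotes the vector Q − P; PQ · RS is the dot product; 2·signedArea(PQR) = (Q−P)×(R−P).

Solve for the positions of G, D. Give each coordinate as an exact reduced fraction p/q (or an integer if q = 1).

1. G_x = -19/2  [line 39/4·x + 33/4·y + 453/4 = 0 ∩ |GC|² = 13/2]
2. G_y = -5/2  [line 39/4·x + 33/4·y + 453/4 = 0 ∩ |GC|² = 13/2]
   → G = (-19/2, -5/2)
3. D_x = -151/13  [GD · CF = -55 ∩ C, G, D are collinear]
4. D_y = 105/13  [GD · CF = -55 ∩ C, G, D are collinear]
   → D = (-151/13, 105/13)

D = (-151/13, 105/13)
G = (-19/2, -5/2)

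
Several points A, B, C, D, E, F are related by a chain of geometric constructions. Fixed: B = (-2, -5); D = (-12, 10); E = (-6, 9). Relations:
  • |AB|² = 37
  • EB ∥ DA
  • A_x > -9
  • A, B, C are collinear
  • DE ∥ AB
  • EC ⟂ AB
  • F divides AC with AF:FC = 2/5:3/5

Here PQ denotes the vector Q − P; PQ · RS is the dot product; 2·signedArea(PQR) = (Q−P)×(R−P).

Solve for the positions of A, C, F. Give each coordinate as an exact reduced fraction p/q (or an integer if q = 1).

1. A_x = -8  [DE ∥ AB ∩ EB ∥ DA]
2. A_y = -4  [DE ∥ AB ∩ EB ∥ DA]
   → A = (-8, -4)
3. C_x = -302/37  [A, B, C are collinear ∩ EC ⟂ AB]
4. C_y = -147/37  [A, B, C are collinear ∩ EC ⟂ AB]
   → C = (-302/37, -147/37)
5. F_x = -1492/185  [F divides AC with AF:FC = 2/5:3/5]
6. F_y = -738/185  [F divides AC with AF:FC = 2/5:3/5]
   → F = (-1492/185, -738/185)

A = (-8, -4)
C = (-302/37, -147/37)
F = (-1492/185, -738/185)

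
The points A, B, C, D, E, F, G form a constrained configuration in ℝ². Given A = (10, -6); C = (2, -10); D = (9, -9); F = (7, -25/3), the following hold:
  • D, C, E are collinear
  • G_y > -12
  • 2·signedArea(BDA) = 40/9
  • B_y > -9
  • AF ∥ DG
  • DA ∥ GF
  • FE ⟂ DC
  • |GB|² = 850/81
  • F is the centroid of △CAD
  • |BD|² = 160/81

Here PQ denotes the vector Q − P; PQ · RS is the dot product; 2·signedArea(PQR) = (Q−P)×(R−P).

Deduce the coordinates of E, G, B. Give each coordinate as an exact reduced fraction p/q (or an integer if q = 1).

B = (23/3, -77/9)
E = (107/15, -139/15)
G = (6, -34/3)

1. E_x = 107/15  [D, C, E are collinear ∩ FE ⟂ DC]
2. E_y = -139/15  [D, C, E are collinear ∩ FE ⟂ DC]
   → E = (107/15, -139/15)
3. G_x = 6  [DA ∥ GF ∩ AF ∥ DG]
4. G_y = -34/3  [DA ∥ GF ∩ AF ∥ DG]
   → G = (6, -34/3)
5. B_x = 23/3  [line -3·x + 1·y + 284/9 = 0 ∩ |BD|² = 160/81]
6. B_y = -77/9  [line -3·x + 1·y + 284/9 = 0 ∩ |BD|² = 160/81]
   → B = (23/3, -77/9)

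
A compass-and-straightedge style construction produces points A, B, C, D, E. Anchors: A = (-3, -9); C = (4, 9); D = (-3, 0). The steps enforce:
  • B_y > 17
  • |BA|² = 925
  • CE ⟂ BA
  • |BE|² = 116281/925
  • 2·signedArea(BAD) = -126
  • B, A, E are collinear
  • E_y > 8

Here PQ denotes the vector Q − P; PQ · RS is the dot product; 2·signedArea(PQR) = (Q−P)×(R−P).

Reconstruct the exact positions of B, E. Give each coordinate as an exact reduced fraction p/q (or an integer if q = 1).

1. B_x = 11  [2·signedArea(BAD) = -126]
2. B_y = 18  [|BA|² = 925]
   → B = (11, 18)
3. E_x = 5401/925  [B, A, E are collinear ∩ CE ⟂ BA]
4. E_y = 7443/925  [B, A, E are collinear ∩ CE ⟂ BA]
   → E = (5401/925, 7443/925)

B = (11, 18)
E = (5401/925, 7443/925)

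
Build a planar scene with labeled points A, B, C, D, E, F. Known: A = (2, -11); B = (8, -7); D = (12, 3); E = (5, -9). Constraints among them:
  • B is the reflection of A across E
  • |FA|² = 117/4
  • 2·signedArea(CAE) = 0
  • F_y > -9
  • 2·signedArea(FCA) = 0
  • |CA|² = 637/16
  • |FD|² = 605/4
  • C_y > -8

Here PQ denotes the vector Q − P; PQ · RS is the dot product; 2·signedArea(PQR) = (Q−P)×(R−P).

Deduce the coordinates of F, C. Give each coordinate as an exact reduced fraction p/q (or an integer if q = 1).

C = (29/4, -15/2)
F = (13/2, -8)

1. C_x = 29/4  [line -2·x + 3·y + 37 = 0 ∩ |CA|² = 637/16]
2. C_y = -15/2  [line -2·x + 3·y + 37 = 0 ∩ |CA|² = 637/16]
   → C = (29/4, -15/2)
3. F_x = 13/2  [line 7/2·x + -21/4·y + -259/4 = 0 ∩ |FA|² = 117/4]
4. F_y = -8  [line 7/2·x + -21/4·y + -259/4 = 0 ∩ |FA|² = 117/4]
   → F = (13/2, -8)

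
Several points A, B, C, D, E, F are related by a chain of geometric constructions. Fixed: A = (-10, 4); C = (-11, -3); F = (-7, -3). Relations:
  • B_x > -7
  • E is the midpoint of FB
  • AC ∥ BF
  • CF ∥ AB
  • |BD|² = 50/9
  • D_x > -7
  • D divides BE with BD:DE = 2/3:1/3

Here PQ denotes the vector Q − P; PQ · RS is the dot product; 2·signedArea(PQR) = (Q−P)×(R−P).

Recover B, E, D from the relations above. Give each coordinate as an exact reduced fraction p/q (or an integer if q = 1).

1. B_x = -6  [AC ∥ BF ∩ CF ∥ AB]
2. B_y = 4  [AC ∥ BF ∩ CF ∥ AB]
   → B = (-6, 4)
3. E_x = -13/2  [E is the midpoint of FB]
4. E_y = 1/2  [E is the midpoint of FB]
   → E = (-13/2, 1/2)
5. D_x = -19/3  [D divides BE with BD:DE = 2/3:1/3]
6. D_y = 5/3  [D divides BE with BD:DE = 2/3:1/3]
   → D = (-19/3, 5/3)

B = (-6, 4)
D = (-19/3, 5/3)
E = (-13/2, 1/2)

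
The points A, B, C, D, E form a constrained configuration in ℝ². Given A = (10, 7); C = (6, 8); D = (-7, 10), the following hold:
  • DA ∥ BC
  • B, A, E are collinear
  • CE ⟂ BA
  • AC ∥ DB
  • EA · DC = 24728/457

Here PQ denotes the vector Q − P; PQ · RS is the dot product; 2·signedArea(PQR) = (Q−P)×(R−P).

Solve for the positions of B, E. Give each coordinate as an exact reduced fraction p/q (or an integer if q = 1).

1. B_x = -11  [DA ∥ BC ∩ AC ∥ DB]
2. B_y = 11  [DA ∥ BC ∩ AC ∥ DB]
   → B = (-11, 11)
3. E_x = 2722/457  [B, A, E are collinear ∩ CE ⟂ BA]
4. E_y = 3551/457  [B, A, E are collinear ∩ CE ⟂ BA]
   → E = (2722/457, 3551/457)

B = (-11, 11)
E = (2722/457, 3551/457)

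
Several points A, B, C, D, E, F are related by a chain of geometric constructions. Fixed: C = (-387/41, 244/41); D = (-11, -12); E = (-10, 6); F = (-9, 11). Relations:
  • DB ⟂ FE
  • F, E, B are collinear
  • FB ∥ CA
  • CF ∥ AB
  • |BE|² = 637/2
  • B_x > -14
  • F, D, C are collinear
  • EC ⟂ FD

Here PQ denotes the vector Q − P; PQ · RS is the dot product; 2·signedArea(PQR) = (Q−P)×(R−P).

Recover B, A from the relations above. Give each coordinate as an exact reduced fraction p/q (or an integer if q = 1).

1. B_x = -27/2  [F, E, B are collinear ∩ DB ⟂ FE]
2. B_y = -23/2  [F, E, B are collinear ∩ DB ⟂ FE]
   → B = (-27/2, -23/2)
3. A_x = -1143/82  [CF ∥ AB ∩ FB ∥ CA]
4. A_y = -1357/82  [CF ∥ AB ∩ FB ∥ CA]
   → A = (-1143/82, -1357/82)

A = (-1143/82, -1357/82)
B = (-27/2, -23/2)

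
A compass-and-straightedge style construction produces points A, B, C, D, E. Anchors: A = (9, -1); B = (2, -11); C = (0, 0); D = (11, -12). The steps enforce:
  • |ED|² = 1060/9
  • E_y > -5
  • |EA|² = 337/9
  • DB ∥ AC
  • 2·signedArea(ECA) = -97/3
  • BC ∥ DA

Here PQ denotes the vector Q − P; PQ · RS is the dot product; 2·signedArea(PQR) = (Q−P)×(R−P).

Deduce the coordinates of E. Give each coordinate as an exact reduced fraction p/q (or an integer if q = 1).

E = (11/3, -4)

1. E_x = 11/3  [line 1·x + 9·y + 97/3 = 0 ∩ |EA|² = 337/9]
2. E_y = -4  [line 1·x + 9·y + 97/3 = 0 ∩ |EA|² = 337/9]
   → E = (11/3, -4)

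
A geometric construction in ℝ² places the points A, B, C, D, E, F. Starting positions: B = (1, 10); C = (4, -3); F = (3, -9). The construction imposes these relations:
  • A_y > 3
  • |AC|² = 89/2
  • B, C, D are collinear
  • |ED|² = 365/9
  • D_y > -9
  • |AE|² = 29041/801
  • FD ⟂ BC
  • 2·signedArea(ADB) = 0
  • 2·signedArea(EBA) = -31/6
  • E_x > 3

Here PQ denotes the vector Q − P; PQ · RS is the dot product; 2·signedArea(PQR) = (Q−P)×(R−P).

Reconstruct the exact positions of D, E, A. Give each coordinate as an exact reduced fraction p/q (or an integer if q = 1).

A = (5/2, 7/2)
D = (937/178, -1509/178)
E = (1649/534, -1331/534)

1. D_x = 937/178  [B, C, D are collinear ∩ FD ⟂ BC]
2. D_y = -1509/178  [B, C, D are collinear ∩ FD ⟂ BC]
   → D = (937/178, -1509/178)
3. A_x = 5/2  [line -3289/178·x + -759/178·y + 10879/178 = 0 ∩ |AC|² = 89/2]
4. A_y = 7/2  [line -3289/178·x + -759/178·y + 10879/178 = 0 ∩ |AC|² = 89/2]
   → A = (5/2, 7/2)
5. E_x = 1649/534  [line 13/2·x + 3/2·y + -49/3 = 0 ∩ |AE|² = 29041/801]
6. E_y = -1331/534  [line 13/2·x + 3/2·y + -49/3 = 0 ∩ |AE|² = 29041/801]
   → E = (1649/534, -1331/534)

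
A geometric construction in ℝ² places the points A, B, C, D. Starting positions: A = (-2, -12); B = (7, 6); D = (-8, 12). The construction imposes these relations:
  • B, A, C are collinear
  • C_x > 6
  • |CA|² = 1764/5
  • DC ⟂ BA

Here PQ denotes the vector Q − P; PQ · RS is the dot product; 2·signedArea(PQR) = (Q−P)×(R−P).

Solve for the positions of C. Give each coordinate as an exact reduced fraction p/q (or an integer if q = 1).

C = (32/5, 24/5)

1. C_x = 32/5  [B, A, C are collinear ∩ DC ⟂ BA]
2. C_y = 24/5  [B, A, C are collinear ∩ DC ⟂ BA]
   → C = (32/5, 24/5)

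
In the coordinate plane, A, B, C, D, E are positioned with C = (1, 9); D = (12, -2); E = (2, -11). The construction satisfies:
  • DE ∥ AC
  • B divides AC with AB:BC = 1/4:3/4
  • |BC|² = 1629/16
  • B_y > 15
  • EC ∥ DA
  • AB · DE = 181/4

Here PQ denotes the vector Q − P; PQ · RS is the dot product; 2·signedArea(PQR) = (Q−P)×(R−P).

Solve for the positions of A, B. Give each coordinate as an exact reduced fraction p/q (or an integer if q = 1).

1. A_x = 11  [DE ∥ AC ∩ EC ∥ DA]
2. A_y = 18  [DE ∥ AC ∩ EC ∥ DA]
   → A = (11, 18)
3. B_x = 17/2  [B divides AC with AB:BC = 1/4:3/4]
4. B_y = 63/4  [B divides AC with AB:BC = 1/4:3/4]
   → B = (17/2, 63/4)

A = (11, 18)
B = (17/2, 63/4)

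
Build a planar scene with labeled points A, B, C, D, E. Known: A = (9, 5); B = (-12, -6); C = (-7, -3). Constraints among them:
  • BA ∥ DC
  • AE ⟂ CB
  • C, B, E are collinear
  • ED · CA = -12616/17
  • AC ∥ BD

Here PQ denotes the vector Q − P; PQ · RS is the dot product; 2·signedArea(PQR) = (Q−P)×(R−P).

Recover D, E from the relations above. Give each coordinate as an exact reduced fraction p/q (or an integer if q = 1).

1. D_x = -28  [BA ∥ DC ∩ AC ∥ BD]
2. D_y = -14  [BA ∥ DC ∩ AC ∥ BD]
   → D = (-28, -14)
3. E_x = 141/17  [C, B, E are collinear ∩ AE ⟂ CB]
4. E_y = 105/17  [C, B, E are collinear ∩ AE ⟂ CB]
   → E = (141/17, 105/17)

D = (-28, -14)
E = (141/17, 105/17)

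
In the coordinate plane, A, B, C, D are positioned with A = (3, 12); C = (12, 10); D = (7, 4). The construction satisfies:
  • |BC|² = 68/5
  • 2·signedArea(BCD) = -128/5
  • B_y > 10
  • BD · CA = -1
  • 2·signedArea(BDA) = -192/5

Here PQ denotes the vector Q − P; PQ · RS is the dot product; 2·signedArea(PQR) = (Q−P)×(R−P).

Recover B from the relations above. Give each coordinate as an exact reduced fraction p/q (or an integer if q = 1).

B = (42/5, 54/5)

1. B_x = 42/5  [2·signedArea(BCD) = -128/5 ∩ BD · CA = -1]
2. B_y = 54/5  [2·signedArea(BCD) = -128/5 ∩ BD · CA = -1]
   → B = (42/5, 54/5)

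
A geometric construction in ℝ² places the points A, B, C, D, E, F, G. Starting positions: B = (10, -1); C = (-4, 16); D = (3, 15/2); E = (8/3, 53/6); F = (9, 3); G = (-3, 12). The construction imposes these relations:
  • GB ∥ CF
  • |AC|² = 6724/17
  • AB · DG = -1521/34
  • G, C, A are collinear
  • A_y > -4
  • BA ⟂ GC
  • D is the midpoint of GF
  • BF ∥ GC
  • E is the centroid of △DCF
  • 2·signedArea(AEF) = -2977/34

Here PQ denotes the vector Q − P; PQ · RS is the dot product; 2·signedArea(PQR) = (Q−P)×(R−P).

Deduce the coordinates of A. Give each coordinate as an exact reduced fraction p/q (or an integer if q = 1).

A = (14/17, -56/17)

1. A_x = 14/17  [G, C, A are collinear ∩ BA ⟂ GC]
2. A_y = -56/17  [G, C, A are collinear ∩ BA ⟂ GC]
   → A = (14/17, -56/17)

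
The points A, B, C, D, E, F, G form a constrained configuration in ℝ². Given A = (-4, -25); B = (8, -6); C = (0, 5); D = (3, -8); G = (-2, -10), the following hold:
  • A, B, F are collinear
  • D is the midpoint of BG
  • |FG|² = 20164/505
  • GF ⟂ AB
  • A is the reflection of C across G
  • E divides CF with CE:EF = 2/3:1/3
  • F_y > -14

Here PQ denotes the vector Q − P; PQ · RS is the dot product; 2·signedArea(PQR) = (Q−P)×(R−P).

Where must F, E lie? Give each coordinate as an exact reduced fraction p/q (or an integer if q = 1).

E = (3376/1515, -3661/505)
F = (1688/505, -6754/505)

1. F_x = 1688/505  [A, B, F are collinear ∩ GF ⟂ AB]
2. F_y = -6754/505  [A, B, F are collinear ∩ GF ⟂ AB]
   → F = (1688/505, -6754/505)
3. E_x = 3376/1515  [E divides CF with CE:EF = 2/3:1/3]
4. E_y = -3661/505  [E divides CF with CE:EF = 2/3:1/3]
   → E = (3376/1515, -3661/505)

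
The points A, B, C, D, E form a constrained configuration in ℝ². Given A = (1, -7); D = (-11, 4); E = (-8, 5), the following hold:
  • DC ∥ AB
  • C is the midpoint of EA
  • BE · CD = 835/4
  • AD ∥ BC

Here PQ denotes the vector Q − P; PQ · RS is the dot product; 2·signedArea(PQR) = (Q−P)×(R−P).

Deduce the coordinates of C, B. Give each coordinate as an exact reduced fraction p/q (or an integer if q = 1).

1. C_x = -7/2  [C is the midpoint of EA]
2. C_y = -1  [C is the midpoint of EA]
   → C = (-7/2, -1)
3. B_x = 17/2  [AD ∥ BC ∩ DC ∥ AB]
4. B_y = -12  [AD ∥ BC ∩ DC ∥ AB]
   → B = (17/2, -12)

B = (17/2, -12)
C = (-7/2, -1)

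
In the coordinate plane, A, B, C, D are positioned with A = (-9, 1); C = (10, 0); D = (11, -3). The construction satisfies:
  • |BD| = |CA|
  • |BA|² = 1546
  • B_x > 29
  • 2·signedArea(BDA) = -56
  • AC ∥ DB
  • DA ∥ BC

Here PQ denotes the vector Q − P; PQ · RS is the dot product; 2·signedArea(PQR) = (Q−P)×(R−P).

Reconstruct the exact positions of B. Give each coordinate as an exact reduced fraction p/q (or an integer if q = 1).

1. B_x = 30  [DA ∥ BC ∩ AC ∥ DB]
2. B_y = -4  [DA ∥ BC ∩ AC ∥ DB]
   → B = (30, -4)

B = (30, -4)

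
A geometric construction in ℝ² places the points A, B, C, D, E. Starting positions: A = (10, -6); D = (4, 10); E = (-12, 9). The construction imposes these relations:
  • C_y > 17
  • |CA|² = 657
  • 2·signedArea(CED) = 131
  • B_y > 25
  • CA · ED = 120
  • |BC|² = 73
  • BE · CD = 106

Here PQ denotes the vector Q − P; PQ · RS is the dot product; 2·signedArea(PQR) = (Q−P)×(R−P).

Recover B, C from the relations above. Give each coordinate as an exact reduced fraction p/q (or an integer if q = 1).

1. C_x = 1  [2·signedArea(CED) = 131 ∩ CA · ED = 120]
2. C_y = 18  [2·signedArea(CED) = 131 ∩ CA · ED = 120]
   → C = (1, 18)
3. B_x = -2  [line -3·x + 8·y + -214 = 0 ∩ |BC|² = 73]
4. B_y = 26  [line -3·x + 8·y + -214 = 0 ∩ |BC|² = 73]
   → B = (-2, 26)

B = (-2, 26)
C = (1, 18)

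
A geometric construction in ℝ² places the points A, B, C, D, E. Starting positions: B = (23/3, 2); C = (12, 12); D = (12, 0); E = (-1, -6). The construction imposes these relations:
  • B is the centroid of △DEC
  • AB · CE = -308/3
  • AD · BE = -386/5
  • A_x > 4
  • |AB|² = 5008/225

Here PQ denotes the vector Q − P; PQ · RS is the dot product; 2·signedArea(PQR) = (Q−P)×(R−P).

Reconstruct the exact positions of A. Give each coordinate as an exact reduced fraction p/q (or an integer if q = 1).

A = (21/5, -6/5)

1. A_x = 21/5  [AD · BE = -386/5 ∩ AB · CE = -308/3]
2. A_y = -6/5  [AD · BE = -386/5 ∩ AB · CE = -308/3]
   → A = (21/5, -6/5)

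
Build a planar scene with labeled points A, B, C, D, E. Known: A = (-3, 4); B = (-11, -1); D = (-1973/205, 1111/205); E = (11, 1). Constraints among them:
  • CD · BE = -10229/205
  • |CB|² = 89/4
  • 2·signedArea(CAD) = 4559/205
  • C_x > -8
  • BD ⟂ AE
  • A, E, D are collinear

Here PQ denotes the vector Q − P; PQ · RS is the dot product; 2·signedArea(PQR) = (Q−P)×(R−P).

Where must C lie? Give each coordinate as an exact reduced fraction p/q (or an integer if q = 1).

1. C_x = -7  [2·signedArea(CAD) = 4559/205 ∩ CD · BE = -10229/205]
2. C_y = 3/2  [2·signedArea(CAD) = 4559/205 ∩ CD · BE = -10229/205]
   → C = (-7, 3/2)

C = (-7, 3/2)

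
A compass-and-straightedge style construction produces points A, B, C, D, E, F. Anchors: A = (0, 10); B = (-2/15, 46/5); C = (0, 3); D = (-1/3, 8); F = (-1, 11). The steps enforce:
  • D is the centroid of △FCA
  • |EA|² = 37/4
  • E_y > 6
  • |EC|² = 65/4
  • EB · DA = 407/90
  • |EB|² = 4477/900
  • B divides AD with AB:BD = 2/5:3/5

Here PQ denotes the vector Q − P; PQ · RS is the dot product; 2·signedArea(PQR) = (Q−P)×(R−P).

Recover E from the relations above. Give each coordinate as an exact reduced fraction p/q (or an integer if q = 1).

E = (-1/2, 7)

1. E_x = -1/2  [line -1/3·x + -2·y + 83/6 = 0 ∩ |EA|² = 37/4]
2. E_y = 7  [line -1/3·x + -2·y + 83/6 = 0 ∩ |EA|² = 37/4]
   → E = (-1/2, 7)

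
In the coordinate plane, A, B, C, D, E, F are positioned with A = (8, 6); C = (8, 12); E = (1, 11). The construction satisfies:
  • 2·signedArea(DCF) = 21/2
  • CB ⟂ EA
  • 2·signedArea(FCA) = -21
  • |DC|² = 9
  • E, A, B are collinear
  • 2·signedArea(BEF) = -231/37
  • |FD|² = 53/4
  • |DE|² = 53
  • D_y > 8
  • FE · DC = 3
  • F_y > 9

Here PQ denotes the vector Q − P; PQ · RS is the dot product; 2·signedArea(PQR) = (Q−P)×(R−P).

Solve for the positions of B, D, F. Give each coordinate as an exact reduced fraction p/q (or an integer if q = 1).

B = (191/37, 297/37)
D = (8, 9)
F = (9/2, 10)

1. B_x = 191/37  [E, A, B are collinear ∩ CB ⟂ EA]
2. B_y = 297/37  [E, A, B are collinear ∩ CB ⟂ EA]
   → B = (191/37, 297/37)
3. F_x = 9/2  [2·signedArea(FCA) = -21 ∩ 2·signedArea(BEF) = -231/37]
4. F_y = 10  [2·signedArea(FCA) = -21 ∩ 2·signedArea(BEF) = -231/37]
   → F = (9/2, 10)
5. D_x = 8  [2·signedArea(DCF) = 21/2 ∩ FE · DC = 3]
6. D_y = 9  [2·signedArea(DCF) = 21/2 ∩ FE · DC = 3]
   → D = (8, 9)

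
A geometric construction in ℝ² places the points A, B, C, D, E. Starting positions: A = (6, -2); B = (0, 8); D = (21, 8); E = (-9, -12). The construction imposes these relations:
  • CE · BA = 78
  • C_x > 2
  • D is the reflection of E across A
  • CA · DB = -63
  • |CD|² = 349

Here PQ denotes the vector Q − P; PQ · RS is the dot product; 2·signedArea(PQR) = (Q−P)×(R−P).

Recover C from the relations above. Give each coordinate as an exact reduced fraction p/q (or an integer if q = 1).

C = (3, 3)

1. C_x = 3  [CA · DB = -63 ∩ CE · BA = 78]
2. C_y = 3  [CA · DB = -63 ∩ CE · BA = 78]
   → C = (3, 3)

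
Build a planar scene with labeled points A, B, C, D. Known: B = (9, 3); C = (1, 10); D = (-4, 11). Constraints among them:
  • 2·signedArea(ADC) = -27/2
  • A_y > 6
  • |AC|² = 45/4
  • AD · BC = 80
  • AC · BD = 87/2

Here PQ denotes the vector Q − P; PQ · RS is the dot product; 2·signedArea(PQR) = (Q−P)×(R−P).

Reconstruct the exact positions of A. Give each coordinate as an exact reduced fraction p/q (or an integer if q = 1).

A = (5/2, 7)

1. A_x = 5/2  [AD · BC = 80 ∩ 2·signedArea(ADC) = -27/2]
2. A_y = 7  [AD · BC = 80 ∩ 2·signedArea(ADC) = -27/2]
   → A = (5/2, 7)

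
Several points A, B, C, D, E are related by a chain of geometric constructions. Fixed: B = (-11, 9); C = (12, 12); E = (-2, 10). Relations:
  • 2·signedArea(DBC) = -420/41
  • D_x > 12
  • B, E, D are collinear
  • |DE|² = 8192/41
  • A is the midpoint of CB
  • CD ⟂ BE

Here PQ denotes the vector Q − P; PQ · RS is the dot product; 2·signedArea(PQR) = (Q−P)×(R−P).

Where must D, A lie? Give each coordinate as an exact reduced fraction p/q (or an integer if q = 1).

1. D_x = 494/41  [B, E, D are collinear ∩ CD ⟂ BE]
2. D_y = 474/41  [B, E, D are collinear ∩ CD ⟂ BE]
   → D = (494/41, 474/41)
3. A_x = 1/2  [A is the midpoint of CB]
4. A_y = 21/2  [A is the midpoint of CB]
   → A = (1/2, 21/2)

A = (1/2, 21/2)
D = (494/41, 474/41)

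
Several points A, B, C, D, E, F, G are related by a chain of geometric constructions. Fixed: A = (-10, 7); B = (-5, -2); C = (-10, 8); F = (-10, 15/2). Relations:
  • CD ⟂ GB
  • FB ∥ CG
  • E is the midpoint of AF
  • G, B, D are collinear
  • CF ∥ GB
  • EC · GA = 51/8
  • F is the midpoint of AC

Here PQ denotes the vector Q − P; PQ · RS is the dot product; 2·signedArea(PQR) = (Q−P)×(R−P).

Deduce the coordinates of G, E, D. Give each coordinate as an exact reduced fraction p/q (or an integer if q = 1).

D = (-5, 8)
E = (-10, 29/4)
G = (-5, -3/2)

1. G_x = -5  [CF ∥ GB ∩ FB ∥ CG]
2. G_y = -3/2  [CF ∥ GB ∩ FB ∥ CG]
   → G = (-5, -3/2)
3. E_x = -10  [E is the midpoint of AF]
4. E_y = 29/4  [E is the midpoint of AF]
   → E = (-10, 29/4)
5. D_x = -5  [G, B, D are collinear ∩ CD ⟂ GB]
6. D_y = 8  [G, B, D are collinear ∩ CD ⟂ GB]
   → D = (-5, 8)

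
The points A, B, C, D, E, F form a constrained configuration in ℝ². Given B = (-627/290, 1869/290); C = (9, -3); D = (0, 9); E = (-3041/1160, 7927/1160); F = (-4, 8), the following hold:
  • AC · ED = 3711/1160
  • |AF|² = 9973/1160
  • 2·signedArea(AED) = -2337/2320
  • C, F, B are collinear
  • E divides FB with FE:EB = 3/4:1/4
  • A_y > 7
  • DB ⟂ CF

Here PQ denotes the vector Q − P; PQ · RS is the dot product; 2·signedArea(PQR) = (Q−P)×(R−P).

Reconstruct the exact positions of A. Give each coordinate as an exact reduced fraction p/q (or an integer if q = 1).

A = (-627/580, 4479/580)

1. A_x = -627/580  [2·signedArea(AED) = -2337/2320 ∩ AC · ED = 3711/1160]
2. A_y = 4479/580  [2·signedArea(AED) = -2337/2320 ∩ AC · ED = 3711/1160]
   → A = (-627/580, 4479/580)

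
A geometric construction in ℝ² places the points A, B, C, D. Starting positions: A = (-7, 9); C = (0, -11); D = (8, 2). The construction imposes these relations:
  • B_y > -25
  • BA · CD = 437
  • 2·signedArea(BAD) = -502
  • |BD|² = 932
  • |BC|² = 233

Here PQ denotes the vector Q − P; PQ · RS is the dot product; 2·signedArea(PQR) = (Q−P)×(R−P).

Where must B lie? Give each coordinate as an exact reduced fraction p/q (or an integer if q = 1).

1. B_x = -8  [BA · CD = 437 ∩ 2·signedArea(BAD) = -502]
2. B_y = -24  [BA · CD = 437 ∩ 2·signedArea(BAD) = -502]
   → B = (-8, -24)

B = (-8, -24)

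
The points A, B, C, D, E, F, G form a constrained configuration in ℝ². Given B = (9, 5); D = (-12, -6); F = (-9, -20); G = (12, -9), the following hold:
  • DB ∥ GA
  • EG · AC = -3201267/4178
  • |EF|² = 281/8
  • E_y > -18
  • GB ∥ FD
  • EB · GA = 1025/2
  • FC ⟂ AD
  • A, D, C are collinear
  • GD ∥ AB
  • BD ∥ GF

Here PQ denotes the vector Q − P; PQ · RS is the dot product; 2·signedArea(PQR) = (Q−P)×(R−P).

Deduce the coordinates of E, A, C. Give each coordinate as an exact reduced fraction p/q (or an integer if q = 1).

A = (33, 2)
C = (-24033/2089, -12350/2089)
E = (-15/4, -69/4)

1. A_x = 33  [GD ∥ AB ∩ DB ∥ GA]
2. A_y = 2  [GD ∥ AB ∩ DB ∥ GA]
   → A = (33, 2)
3. C_x = -24033/2089  [A, D, C are collinear ∩ FC ⟂ AD]
4. C_y = -12350/2089  [A, D, C are collinear ∩ FC ⟂ AD]
   → C = (-24033/2089, -12350/2089)
5. E_x = -15/4  [EB · GA = 1025/2 ∩ EG · AC = -3201267/4178]
6. E_y = -69/4  [EB · GA = 1025/2 ∩ EG · AC = -3201267/4178]
   → E = (-15/4, -69/4)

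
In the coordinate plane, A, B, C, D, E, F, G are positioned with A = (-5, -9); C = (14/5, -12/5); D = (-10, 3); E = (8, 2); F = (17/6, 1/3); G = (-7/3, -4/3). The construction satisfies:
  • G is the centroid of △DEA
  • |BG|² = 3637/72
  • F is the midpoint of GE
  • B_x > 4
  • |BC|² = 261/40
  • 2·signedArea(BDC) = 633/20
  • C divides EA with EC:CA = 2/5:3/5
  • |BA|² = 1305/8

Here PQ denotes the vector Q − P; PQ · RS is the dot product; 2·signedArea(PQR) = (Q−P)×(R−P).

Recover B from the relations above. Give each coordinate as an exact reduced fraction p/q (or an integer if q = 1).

1. B_x = 19/4  [line 27/5·x + 64/5·y + -321/20 = 0 ∩ |BC|² = 261/40]
2. B_y = -3/4  [line 27/5·x + 64/5·y + -321/20 = 0 ∩ |BC|² = 261/40]
   → B = (19/4, -3/4)

B = (19/4, -3/4)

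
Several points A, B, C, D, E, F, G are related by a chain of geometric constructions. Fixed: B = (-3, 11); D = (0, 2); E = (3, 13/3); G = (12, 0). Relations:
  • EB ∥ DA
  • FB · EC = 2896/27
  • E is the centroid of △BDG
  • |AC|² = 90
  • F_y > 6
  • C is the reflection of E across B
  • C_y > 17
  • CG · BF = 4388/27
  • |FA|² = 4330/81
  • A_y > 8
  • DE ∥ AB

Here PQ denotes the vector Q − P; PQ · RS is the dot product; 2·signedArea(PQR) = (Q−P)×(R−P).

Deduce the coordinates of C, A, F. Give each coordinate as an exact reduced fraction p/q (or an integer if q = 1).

1. C_x = -9  [C is the reflection of E across B]
2. C_y = 53/3  [C is the reflection of E across B]
   → C = (-9, 53/3)
3. A_x = -6  [DE ∥ AB ∩ EB ∥ DA]
4. A_y = 26/3  [DE ∥ AB ∩ EB ∥ DA]
   → A = (-6, 26/3)
5. F_x = 1  [FB · EC = 2896/27 ∩ CG · BF = 4388/27]
6. F_y = 59/9  [FB · EC = 2896/27 ∩ CG · BF = 4388/27]
   → F = (1, 59/9)

A = (-6, 26/3)
C = (-9, 53/3)
F = (1, 59/9)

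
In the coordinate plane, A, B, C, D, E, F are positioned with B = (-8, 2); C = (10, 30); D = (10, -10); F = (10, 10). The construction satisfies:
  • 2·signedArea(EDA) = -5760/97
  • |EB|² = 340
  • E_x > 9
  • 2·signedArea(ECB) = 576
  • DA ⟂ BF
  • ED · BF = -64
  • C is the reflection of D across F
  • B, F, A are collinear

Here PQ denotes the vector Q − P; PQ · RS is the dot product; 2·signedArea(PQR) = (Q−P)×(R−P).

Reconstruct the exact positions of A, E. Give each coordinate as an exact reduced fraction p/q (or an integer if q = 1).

1. A_x = 250/97  [B, F, A are collinear ∩ DA ⟂ BF]
2. A_y = 650/97  [B, F, A are collinear ∩ DA ⟂ BF]
   → A = (250/97, 650/97)
3. E_x = 10  [2·signedArea(EDA) = -5760/97 ∩ 2·signedArea(ECB) = 576]
4. E_y = -2  [2·signedArea(EDA) = -5760/97 ∩ 2·signedArea(ECB) = 576]
   → E = (10, -2)

A = (250/97, 650/97)
E = (10, -2)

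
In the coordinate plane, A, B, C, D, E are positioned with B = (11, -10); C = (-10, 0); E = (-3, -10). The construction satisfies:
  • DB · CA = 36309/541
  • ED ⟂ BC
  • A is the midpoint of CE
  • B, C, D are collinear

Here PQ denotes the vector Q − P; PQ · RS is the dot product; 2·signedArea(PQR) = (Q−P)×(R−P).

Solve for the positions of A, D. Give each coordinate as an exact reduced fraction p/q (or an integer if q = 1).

1. A_x = -13/2  [A is the midpoint of CE]
2. A_y = -5  [A is the midpoint of CE]
   → A = (-13/2, -5)
3. D_x = -223/541  [B, C, D are collinear ∩ ED ⟂ BC]
4. D_y = -2470/541  [B, C, D are collinear ∩ ED ⟂ BC]
   → D = (-223/541, -2470/541)

A = (-13/2, -5)
D = (-223/541, -2470/541)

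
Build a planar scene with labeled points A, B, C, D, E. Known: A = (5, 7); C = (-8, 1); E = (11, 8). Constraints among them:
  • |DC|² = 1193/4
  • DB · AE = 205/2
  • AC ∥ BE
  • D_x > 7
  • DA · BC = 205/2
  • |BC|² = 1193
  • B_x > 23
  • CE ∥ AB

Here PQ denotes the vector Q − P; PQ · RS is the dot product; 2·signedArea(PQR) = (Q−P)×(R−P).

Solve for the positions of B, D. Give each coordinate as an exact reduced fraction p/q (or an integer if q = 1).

B = (24, 14)
D = (8, 15/2)

1. B_x = 24  [AC ∥ BE ∩ CE ∥ AB]
2. B_y = 14  [AC ∥ BE ∩ CE ∥ AB]
   → B = (24, 14)
3. D_x = 8  [DB · AE = 205/2 ∩ DA · BC = 205/2]
4. D_y = 15/2  [DB · AE = 205/2 ∩ DA · BC = 205/2]
   → D = (8, 15/2)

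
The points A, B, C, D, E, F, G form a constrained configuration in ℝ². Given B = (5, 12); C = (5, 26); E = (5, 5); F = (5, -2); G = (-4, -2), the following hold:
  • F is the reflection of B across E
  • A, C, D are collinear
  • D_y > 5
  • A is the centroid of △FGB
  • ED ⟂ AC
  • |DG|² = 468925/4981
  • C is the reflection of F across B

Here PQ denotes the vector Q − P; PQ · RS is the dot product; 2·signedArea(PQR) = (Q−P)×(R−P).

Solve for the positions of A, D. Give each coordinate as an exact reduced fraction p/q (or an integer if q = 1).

A = (2, 8/3)
D = (11675/4981, 26606/4981)

1. A_x = 2  [A is the centroid of △FGB]
2. A_y = 8/3  [A is the centroid of △FGB]
   → A = (2, 8/3)
3. D_x = 11675/4981  [A, C, D are collinear ∩ ED ⟂ AC]
4. D_y = 26606/4981  [A, C, D are collinear ∩ ED ⟂ AC]
   → D = (11675/4981, 26606/4981)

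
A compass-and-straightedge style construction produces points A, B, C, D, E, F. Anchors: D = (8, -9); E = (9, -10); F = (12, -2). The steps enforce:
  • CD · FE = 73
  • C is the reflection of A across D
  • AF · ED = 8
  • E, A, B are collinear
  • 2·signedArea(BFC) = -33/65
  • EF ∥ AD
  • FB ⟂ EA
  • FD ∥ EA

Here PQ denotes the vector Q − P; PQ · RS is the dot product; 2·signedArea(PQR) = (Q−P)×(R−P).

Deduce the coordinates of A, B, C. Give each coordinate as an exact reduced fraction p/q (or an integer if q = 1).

A = (5, -17)
B = (857/65, -174/65)
C = (11, -1)

1. A_x = 5  [EF ∥ AD ∩ FD ∥ EA]
2. A_y = -17  [EF ∥ AD ∩ FD ∥ EA]
   → A = (5, -17)
3. B_x = 857/65  [E, A, B are collinear ∩ FB ⟂ EA]
4. B_y = -174/65  [E, A, B are collinear ∩ FB ⟂ EA]
   → B = (857/65, -174/65)
5. C_x = 11  [C is the reflection of A across D]
6. C_y = -1  [C is the reflection of A across D]
   → C = (11, -1)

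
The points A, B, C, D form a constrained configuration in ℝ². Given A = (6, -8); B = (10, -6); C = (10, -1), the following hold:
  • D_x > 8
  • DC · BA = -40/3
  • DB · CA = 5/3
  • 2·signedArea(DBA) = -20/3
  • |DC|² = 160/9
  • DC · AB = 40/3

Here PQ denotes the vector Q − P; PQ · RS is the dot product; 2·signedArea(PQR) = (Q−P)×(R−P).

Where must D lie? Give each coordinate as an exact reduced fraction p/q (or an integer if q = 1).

D = (26/3, -5)

1. D_x = 26/3  [DC · AB = 40/3 ∩ DB · CA = 5/3]
2. D_y = -5  [DC · AB = 40/3 ∩ DB · CA = 5/3]
   → D = (26/3, -5)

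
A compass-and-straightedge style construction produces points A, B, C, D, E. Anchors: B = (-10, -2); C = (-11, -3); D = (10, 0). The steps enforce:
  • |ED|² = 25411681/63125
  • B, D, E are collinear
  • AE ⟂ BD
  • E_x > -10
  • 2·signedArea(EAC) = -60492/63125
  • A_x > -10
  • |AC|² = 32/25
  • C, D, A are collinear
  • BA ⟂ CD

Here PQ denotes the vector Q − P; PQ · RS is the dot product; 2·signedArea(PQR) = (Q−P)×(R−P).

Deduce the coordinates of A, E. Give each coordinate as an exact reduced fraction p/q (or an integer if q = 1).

A = (-247/25, -71/25)
E = (-5032/505, -5041/2525)

1. A_x = -247/25  [C, D, A are collinear ∩ BA ⟂ CD]
2. A_y = -71/25  [C, D, A are collinear ∩ BA ⟂ CD]
   → A = (-247/25, -71/25)
3. E_x = -5032/505  [B, D, E are collinear ∩ AE ⟂ BD]
4. E_y = -5041/2525  [B, D, E are collinear ∩ AE ⟂ BD]
   → E = (-5032/505, -5041/2525)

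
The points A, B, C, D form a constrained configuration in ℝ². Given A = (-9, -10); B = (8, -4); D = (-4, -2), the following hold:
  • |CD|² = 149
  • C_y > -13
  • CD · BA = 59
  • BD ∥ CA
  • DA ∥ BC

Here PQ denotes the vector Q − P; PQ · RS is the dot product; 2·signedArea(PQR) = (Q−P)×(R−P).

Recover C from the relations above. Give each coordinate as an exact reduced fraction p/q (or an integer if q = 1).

1. C_x = 3  [BD ∥ CA ∩ DA ∥ BC]
2. C_y = -12  [BD ∥ CA ∩ DA ∥ BC]
   → C = (3, -12)

C = (3, -12)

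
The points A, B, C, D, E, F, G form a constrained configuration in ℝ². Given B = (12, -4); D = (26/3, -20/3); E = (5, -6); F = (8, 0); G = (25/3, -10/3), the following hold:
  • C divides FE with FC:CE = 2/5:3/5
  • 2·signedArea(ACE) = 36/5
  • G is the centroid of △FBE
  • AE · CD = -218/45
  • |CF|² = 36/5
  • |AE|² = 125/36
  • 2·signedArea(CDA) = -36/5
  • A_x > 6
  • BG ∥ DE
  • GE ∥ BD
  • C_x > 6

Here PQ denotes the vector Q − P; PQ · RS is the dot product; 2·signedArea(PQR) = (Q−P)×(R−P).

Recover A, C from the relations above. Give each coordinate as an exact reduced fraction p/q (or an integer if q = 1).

1. C_x = 34/5  [C divides FE with FC:CE = 2/5:3/5]
2. C_y = -12/5  [C divides FE with FC:CE = 2/5:3/5]
   → C = (34/5, -12/5)
3. A_x = 41/6  [AE · CD = -218/45 ∩ 2·signedArea(ACE) = 36/5]
4. A_y = -19/3  [AE · CD = -218/45 ∩ 2·signedArea(ACE) = 36/5]
   → A = (41/6, -19/3)

A = (41/6, -19/3)
C = (34/5, -12/5)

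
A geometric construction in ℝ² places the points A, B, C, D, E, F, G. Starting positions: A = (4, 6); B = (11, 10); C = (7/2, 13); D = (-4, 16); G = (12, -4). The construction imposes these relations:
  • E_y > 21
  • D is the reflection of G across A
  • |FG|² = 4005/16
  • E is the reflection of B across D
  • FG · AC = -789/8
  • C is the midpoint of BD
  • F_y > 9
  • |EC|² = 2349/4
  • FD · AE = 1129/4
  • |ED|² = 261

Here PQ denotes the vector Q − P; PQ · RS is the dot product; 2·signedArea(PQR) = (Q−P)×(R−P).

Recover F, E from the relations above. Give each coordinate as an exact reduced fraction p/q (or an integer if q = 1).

E = (-19, 22)
F = (15/4, 19/2)

1. E_x = -19  [E is the reflection of B across D]
2. E_y = 22  [E is the reflection of B across D]
   → E = (-19, 22)
3. F_x = 15/4  [FD · AE = 1129/4 ∩ FG · AC = -789/8]
4. F_y = 19/2  [FD · AE = 1129/4 ∩ FG · AC = -789/8]
   → F = (15/4, 19/2)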